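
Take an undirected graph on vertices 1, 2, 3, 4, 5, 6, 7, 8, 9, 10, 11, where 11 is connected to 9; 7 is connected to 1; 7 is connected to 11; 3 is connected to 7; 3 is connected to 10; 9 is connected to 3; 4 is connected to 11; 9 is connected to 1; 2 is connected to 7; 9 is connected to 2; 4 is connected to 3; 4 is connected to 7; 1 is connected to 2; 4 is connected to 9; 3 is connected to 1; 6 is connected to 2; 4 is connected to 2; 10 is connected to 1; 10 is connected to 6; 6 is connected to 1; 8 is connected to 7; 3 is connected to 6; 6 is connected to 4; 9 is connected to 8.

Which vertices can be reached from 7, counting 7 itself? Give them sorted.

Start at 7.
Its neighbours: 1, 2, 3, 4, 8, 11.
Then their neighbours: 6, 9, 10.
Nothing further is reachable.

1, 2, 3, 4, 6, 7, 8, 9, 10, 11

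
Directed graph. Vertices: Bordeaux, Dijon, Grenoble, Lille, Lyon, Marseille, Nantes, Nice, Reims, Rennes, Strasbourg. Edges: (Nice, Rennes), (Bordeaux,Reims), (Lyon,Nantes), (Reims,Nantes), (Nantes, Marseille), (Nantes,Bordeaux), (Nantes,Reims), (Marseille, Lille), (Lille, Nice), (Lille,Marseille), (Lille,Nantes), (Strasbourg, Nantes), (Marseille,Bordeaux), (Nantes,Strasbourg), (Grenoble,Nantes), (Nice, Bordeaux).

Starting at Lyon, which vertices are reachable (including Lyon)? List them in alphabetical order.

Start at Lyon.
Its neighbours: Nantes.
Then their neighbours: Bordeaux, Marseille, Reims, Strasbourg.
Then next layer: Lille.
Then next layer: Nice.
Then next layer: Rennes.
Nothing further is reachable.

Bordeaux, Lille, Lyon, Marseille, Nantes, Nice, Reims, Rennes, Strasbourg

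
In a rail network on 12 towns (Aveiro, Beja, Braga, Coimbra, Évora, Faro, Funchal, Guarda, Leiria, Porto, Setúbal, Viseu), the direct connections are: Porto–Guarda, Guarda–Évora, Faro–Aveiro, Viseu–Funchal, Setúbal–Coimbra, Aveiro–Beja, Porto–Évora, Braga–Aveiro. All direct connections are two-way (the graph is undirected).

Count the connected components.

5

From Aveiro: component {Aveiro, Beja, Braga, Faro}.
From Coimbra: component {Coimbra, Setúbal}.
From Évora: component {Évora, Guarda, Porto}.
From Funchal: component {Funchal, Viseu}.
From Leiria: component {Leiria}.
That's 5 components.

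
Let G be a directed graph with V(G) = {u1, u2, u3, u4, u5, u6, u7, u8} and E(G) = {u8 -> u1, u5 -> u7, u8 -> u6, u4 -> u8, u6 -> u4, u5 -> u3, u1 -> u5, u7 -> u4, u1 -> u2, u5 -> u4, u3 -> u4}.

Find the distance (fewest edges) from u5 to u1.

Distance 0: u5.
Distance 1: u3, u4, u7.
Distance 2: u8.
Distance 3: u1, u6 — contains u1.

3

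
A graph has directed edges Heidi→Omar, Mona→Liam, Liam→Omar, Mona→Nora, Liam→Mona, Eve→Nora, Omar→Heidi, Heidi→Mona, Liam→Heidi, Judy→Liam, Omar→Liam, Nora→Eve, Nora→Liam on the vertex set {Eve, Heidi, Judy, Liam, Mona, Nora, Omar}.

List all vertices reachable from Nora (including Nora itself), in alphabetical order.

Start at Nora.
Its neighbours: Eve, Liam.
Then their neighbours: Heidi, Mona, Omar.
Nothing further is reachable.

Eve, Heidi, Liam, Mona, Nora, Omar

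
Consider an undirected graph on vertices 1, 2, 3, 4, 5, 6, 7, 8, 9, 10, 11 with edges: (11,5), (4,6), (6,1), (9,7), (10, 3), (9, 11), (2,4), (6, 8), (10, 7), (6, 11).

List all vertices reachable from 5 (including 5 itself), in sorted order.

1, 2, 3, 4, 5, 6, 7, 8, 9, 10, 11

Start at 5.
Its neighbours: 11.
Then their neighbours: 6, 9.
Then next layer: 1, 4, 7, 8.
Then next layer: 2, 10.
Then next layer: 3.
Every vertex is now reached.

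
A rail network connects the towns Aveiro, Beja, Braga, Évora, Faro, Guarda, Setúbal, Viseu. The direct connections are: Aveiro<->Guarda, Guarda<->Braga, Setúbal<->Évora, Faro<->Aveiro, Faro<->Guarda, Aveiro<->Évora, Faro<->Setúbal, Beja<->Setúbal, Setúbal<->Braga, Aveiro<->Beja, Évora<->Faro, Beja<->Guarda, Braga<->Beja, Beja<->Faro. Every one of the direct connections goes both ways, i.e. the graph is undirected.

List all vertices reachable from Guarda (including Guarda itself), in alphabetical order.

Aveiro, Beja, Braga, Évora, Faro, Guarda, Setúbal

Start at Guarda.
Its neighbours: Aveiro, Beja, Braga, Faro.
Then their neighbours: Évora, Setúbal.
Nothing further is reachable.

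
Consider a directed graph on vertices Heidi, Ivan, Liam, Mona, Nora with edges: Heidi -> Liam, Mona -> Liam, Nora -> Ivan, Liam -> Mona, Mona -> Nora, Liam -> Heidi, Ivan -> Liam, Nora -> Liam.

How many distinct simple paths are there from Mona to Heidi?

Mona→Liam→Heidi
Mona→Nora→Ivan→Liam→Heidi
Mona→Nora→Liam→Heidi

3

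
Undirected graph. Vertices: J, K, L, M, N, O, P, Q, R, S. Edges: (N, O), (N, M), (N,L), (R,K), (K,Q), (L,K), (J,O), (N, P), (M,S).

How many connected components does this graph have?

1

From J: component {J, K, L, M, N, O, P, Q, R, S}.
That's 1 component.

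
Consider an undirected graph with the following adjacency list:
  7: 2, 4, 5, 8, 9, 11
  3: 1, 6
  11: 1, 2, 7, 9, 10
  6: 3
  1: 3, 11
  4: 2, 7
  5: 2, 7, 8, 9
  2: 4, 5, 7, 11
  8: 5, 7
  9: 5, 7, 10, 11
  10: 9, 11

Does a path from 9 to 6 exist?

Yes

Explore from 9.
Distance 1: reach 5, 7, 10, 11.
Distance 2: reach 1, 2, 4, 8.
Distance 3: reach 3.
Distance 4: reach 6.
Found 6.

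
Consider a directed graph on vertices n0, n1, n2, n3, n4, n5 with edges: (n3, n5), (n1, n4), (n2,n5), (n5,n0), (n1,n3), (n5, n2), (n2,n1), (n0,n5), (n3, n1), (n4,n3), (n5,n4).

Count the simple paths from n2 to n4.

n2→n1→n3→n5→n4
n2→n1→n4
n2→n5→n4

3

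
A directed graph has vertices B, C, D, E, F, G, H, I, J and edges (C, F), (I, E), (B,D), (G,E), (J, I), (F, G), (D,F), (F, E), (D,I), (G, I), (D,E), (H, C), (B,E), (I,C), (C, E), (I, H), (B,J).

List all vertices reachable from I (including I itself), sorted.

Start at I.
Its neighbours: C, E, H.
Then their neighbours: F.
Then next layer: G.
Nothing further is reachable.

C, E, F, G, H, I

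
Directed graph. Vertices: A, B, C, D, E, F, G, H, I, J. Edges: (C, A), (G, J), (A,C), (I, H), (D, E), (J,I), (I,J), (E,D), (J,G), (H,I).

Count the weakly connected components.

5

From A: component {A, C}.
From B: component {B}.
From D: component {D, E}.
From F: component {F}.
From G: component {G, H, I, J}.
That's 5 components.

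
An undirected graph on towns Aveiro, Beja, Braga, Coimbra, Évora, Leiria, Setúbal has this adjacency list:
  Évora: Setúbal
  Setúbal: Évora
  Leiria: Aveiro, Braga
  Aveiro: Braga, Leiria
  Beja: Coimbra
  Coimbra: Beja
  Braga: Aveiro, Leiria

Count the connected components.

From Aveiro: component {Aveiro, Braga, Leiria}.
From Beja: component {Beja, Coimbra}.
From Évora: component {Évora, Setúbal}.
That's 3 components.

3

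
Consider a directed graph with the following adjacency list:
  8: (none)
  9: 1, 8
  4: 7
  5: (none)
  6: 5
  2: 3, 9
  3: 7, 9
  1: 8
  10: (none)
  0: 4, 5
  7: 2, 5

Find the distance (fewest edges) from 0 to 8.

Distance 0: 0.
Distance 1: 4, 5.
Distance 2: 7.
Distance 3: 2.
Distance 4: 3, 9.
Distance 5: 1, 8 — contains 8.

5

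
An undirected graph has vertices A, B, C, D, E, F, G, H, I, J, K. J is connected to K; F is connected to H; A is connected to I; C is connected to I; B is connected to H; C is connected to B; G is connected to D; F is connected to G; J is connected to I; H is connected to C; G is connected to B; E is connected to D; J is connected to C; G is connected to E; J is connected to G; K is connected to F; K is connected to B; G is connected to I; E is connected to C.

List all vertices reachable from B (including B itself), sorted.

Start at B.
Its neighbours: C, G, H, K.
Then their neighbours: D, E, F, I, J.
Then next layer: A.
Every vertex is now reached.

A, B, C, D, E, F, G, H, I, J, K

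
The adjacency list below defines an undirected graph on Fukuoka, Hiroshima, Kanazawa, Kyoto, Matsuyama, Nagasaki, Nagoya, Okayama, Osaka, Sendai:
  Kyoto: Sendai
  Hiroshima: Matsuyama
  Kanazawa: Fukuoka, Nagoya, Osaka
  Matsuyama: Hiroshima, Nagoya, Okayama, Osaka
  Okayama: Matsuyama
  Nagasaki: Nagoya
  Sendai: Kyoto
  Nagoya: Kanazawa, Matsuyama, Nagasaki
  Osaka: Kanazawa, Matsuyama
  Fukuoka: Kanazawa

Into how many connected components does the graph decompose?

From Fukuoka: component {Fukuoka, Hiroshima, Kanazawa, Matsuyama, Nagasaki, Nagoya, Okayama, Osaka}.
From Kyoto: component {Kyoto, Sendai}.
That's 2 components.

2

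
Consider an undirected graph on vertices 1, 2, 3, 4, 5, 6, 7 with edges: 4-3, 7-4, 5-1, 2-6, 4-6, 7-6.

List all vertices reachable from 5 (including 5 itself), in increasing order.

Start at 5.
Its neighbours: 1.
Nothing further is reachable.

1, 5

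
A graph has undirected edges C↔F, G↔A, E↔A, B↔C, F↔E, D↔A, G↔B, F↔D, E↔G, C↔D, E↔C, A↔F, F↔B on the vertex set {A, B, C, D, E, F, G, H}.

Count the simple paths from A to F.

A–D–C–B–F
A–D–C–B–G–E–F
A–D–C–E–F
A–D–C–E–G–B–F
A–D–C–F
A–D–F
A–E–C–B–F
A–E–C–D–F
... and 14 more.

22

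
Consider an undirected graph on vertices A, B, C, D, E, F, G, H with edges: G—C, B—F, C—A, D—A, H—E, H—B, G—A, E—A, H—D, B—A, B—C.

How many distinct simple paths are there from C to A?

C–A
C–B–A
C–B–H–D–A
C–B–H–E–A
C–G–A

5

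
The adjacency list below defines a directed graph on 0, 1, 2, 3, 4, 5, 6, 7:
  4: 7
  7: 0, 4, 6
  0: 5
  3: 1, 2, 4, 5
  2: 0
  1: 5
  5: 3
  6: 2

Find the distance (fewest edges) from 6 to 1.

5

Distance 0: 6.
Distance 1: 2.
Distance 2: 0.
Distance 3: 5.
Distance 4: 3.
Distance 5: 1, 4 — contains 1.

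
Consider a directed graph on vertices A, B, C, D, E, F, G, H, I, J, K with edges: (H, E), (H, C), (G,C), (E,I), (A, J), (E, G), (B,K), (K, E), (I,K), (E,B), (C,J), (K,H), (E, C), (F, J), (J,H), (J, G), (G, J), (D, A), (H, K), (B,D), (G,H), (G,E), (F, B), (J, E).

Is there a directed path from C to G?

Yes

Explore from C.
Distance 1: reach J.
Distance 2: reach E, G, H.
Found G.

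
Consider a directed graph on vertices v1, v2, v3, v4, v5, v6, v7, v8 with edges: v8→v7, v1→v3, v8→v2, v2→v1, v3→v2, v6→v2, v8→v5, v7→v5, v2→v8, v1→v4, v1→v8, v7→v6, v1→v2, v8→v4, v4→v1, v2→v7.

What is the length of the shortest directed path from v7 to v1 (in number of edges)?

3

Distance 0: v7.
Distance 1: v5, v6.
Distance 2: v2.
Distance 3: v1, v8 — contains v1.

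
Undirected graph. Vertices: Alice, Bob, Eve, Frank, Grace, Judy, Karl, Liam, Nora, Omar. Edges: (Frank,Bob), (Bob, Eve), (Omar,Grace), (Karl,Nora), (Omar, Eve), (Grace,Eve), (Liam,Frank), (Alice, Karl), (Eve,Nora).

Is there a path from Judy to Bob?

No

Judy has no edges, so nothing is reachable from it.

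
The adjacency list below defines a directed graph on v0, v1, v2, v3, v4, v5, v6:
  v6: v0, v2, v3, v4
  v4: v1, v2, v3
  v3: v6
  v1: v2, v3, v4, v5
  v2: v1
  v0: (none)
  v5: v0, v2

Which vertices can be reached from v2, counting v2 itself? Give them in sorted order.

Start at v2.
Its neighbours: v1.
Then their neighbours: v3, v4, v5.
Then next layer: v0, v6.
Every vertex is now reached.

v0, v1, v2, v3, v4, v5, v6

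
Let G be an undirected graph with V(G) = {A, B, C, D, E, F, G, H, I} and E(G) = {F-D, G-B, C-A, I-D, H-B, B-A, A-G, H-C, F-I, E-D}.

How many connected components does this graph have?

2

From A: component {A, B, C, G, H}.
From D: component {D, E, F, I}.
That's 2 components.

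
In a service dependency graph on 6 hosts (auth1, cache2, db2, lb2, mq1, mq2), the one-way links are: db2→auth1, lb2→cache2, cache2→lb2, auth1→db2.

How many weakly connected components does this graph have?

4

From auth1: component {auth1, db2}.
From cache2: component {cache2, lb2}.
From mq1: component {mq1}.
From mq2: component {mq2}.
That's 4 components.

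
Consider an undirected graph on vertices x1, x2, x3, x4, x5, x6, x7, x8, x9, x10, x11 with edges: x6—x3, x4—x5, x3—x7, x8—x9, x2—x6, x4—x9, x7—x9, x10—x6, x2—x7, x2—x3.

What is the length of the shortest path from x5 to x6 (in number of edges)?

Distance 0: x5.
Distance 1: x4.
Distance 2: x9.
Distance 3: x7, x8.
Distance 4: x2, x3.
Distance 5: x6 — contains x6.

5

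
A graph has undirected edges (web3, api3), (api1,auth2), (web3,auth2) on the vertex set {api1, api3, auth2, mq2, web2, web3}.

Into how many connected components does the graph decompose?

3

From api1: component {api1, api3, auth2, web3}.
From mq2: component {mq2}.
From web2: component {web2}.
That's 3 components.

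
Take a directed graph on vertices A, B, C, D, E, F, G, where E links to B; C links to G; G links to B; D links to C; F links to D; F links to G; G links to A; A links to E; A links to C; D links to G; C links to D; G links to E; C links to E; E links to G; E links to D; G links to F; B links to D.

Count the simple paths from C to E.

C→D→G→A→E
C→D→G→E
C→E
C→G→A→E
C→G→E

5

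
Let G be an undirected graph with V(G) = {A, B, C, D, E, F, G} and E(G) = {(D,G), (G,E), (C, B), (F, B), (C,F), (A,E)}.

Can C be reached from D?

Explore from D.
Distance 1: reach G.
Distance 2: reach E.
Distance 3: reach A.
The search is exhausted without reaching C; it lies in a different component.

No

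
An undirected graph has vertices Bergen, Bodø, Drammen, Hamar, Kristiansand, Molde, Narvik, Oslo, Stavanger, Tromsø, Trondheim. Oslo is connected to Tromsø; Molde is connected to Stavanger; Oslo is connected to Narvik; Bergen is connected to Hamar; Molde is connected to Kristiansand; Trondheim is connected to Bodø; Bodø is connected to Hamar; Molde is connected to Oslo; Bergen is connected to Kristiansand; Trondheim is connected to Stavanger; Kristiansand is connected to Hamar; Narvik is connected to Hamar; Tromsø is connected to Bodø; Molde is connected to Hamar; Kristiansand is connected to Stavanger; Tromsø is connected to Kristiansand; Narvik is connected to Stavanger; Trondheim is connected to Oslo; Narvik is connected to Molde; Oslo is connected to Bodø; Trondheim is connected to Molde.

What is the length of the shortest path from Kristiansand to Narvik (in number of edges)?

2

Distance 0: Kristiansand.
Distance 1: Bergen, Hamar, Molde, Stavanger, Tromsø.
Distance 2: Bodø, Narvik, Oslo, Trondheim — contains Narvik.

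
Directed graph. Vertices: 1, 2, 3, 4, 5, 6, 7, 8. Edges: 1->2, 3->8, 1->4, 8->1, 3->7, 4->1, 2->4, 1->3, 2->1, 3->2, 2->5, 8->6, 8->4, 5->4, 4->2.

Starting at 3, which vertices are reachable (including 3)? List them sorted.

1, 2, 3, 4, 5, 6, 7, 8

Start at 3.
Its neighbours: 2, 7, 8.
Then their neighbours: 1, 4, 5, 6.
Every vertex is now reached.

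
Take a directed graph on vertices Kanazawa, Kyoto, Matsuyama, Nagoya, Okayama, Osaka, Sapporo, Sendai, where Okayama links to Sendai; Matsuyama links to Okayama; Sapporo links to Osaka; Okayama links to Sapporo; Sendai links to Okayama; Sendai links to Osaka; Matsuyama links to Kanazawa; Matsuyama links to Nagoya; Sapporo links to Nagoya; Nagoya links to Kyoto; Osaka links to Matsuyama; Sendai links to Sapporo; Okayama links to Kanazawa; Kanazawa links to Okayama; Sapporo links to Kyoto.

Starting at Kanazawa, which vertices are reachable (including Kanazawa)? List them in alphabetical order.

Kanazawa, Kyoto, Matsuyama, Nagoya, Okayama, Osaka, Sapporo, Sendai

Start at Kanazawa.
Its neighbours: Okayama.
Then their neighbours: Sapporo, Sendai.
Then next layer: Kyoto, Nagoya, Osaka.
Then next layer: Matsuyama.
Every vertex is now reached.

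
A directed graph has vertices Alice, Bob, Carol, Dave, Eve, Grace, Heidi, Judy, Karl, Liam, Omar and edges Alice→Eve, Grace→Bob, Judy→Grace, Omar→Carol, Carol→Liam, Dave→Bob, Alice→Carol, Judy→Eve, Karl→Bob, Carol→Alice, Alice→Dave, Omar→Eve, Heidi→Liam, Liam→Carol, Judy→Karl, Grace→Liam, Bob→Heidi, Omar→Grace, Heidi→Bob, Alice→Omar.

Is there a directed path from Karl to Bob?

Explore from Karl.
Distance 1: reach Bob.
Found Bob.

Yes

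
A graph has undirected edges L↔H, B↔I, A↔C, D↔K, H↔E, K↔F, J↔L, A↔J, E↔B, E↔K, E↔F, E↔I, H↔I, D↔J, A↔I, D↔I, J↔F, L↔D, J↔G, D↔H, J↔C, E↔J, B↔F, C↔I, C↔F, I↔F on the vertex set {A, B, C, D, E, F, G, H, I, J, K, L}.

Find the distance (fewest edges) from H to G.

3

Distance 0: H.
Distance 1: D, E, I, L.
Distance 2: A, B, C, F, J, K.
Distance 3: G — contains G.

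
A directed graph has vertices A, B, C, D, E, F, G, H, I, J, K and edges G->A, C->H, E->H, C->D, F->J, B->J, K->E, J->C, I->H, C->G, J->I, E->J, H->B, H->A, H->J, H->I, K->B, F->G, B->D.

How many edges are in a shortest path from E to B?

Distance 0: E.
Distance 1: H, J.
Distance 2: A, B, C, I — contains B.

2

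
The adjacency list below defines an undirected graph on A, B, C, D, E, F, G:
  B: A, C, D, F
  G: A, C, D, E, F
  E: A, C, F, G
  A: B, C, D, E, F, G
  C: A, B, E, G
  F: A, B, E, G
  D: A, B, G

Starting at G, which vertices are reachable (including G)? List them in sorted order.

Start at G.
Its neighbours: A, C, D, E, F.
Then their neighbours: B.
Every vertex is now reached.

A, B, C, D, E, F, G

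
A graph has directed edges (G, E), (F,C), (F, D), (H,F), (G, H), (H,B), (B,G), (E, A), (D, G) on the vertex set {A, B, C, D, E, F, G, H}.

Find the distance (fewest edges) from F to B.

Distance 0: F.
Distance 1: C, D.
Distance 2: G.
Distance 3: E, H.
Distance 4: A, B — contains B.

4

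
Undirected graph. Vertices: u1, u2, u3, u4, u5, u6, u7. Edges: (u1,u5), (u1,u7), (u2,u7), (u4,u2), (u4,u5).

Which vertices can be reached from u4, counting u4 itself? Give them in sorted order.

Start at u4.
Its neighbours: u2, u5.
Then their neighbours: u1, u7.
Nothing further is reachable.

u1, u2, u4, u5, u7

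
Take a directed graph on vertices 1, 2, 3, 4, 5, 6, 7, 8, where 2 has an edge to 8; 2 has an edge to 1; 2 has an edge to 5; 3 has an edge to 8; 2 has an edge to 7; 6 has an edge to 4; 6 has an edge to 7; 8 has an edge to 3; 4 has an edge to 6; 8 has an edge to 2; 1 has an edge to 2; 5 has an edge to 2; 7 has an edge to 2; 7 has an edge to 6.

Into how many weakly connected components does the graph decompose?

1

From 1: component {1, 2, 3, 4, 5, 6, 7, 8}.
That's 1 component.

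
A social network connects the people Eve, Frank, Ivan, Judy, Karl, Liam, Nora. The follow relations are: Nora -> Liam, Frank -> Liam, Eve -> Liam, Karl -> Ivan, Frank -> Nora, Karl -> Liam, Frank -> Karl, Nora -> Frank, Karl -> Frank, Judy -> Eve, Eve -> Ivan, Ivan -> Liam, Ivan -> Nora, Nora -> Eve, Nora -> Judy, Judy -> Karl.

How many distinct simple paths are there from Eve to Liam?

Eve→Ivan→Liam
Eve→Ivan→Nora→Frank→Karl→Liam
Eve→Ivan→Nora→Frank→Liam
Eve→Ivan→Nora→Judy→Karl→Frank→Liam
Eve→Ivan→Nora→Judy→Karl→Liam
Eve→Ivan→Nora→Liam
Eve→Liam

7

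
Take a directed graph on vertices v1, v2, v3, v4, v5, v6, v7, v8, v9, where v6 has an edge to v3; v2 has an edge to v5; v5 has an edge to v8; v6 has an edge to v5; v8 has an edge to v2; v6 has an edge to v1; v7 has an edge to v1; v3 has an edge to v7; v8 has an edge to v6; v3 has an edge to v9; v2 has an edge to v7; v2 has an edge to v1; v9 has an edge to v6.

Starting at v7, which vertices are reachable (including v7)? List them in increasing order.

v1, v7

Start at v7.
Its neighbours: v1.
Nothing further is reachable.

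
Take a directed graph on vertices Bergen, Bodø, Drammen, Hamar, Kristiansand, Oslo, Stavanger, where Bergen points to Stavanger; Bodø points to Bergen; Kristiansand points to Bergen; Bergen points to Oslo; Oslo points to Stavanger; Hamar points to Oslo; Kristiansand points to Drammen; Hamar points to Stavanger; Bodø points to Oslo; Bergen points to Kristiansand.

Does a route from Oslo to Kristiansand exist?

Explore from Oslo.
Distance 1: reach Stavanger.
The search from Oslo is exhausted; no directed path reaches Kristiansand.

No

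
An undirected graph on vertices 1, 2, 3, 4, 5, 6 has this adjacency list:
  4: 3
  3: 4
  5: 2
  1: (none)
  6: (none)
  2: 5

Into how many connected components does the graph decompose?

4

From 1: component {1}.
From 2: component {2, 5}.
From 3: component {3, 4}.
From 6: component {6}.
That's 4 components.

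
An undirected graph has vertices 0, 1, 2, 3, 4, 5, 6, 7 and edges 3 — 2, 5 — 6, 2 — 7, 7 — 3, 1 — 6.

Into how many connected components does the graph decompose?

4

From 0: component {0}.
From 1: component {1, 5, 6}.
From 2: component {2, 3, 7}.
From 4: component {4}.
That's 4 components.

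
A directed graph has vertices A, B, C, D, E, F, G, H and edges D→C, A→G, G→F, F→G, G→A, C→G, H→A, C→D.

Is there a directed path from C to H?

Explore from C.
Distance 1: reach D, G.
Distance 2: reach A, F.
The search from C is exhausted; no directed path reaches H.

No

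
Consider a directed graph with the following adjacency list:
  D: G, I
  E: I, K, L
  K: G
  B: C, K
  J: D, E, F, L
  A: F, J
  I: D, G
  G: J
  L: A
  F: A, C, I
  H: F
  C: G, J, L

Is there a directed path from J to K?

Explore from J.
Distance 1: reach D, E, F, L.
Distance 2: reach A, C, G, I, K.
Found K.

Yes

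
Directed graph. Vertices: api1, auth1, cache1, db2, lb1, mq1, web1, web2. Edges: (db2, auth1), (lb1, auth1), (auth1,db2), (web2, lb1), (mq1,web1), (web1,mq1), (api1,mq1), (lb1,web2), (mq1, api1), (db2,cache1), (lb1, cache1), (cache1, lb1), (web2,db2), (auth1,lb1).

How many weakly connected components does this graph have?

2

From api1: component {api1, mq1, web1}.
From auth1: component {auth1, cache1, db2, lb1, web2}.
That's 2 components.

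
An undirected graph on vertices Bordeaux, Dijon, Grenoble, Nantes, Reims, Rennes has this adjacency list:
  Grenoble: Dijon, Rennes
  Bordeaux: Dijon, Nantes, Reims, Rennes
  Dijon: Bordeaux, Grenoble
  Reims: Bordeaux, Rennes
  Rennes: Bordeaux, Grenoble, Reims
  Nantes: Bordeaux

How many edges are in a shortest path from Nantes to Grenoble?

Distance 0: Nantes.
Distance 1: Bordeaux.
Distance 2: Dijon, Reims, Rennes.
Distance 3: Grenoble — contains Grenoble.

3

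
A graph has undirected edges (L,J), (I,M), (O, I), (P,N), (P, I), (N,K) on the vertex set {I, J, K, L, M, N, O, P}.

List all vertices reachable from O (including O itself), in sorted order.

Start at O.
Its neighbours: I.
Then their neighbours: M, P.
Then next layer: N.
Then next layer: K.
Nothing further is reachable.

I, K, M, N, O, P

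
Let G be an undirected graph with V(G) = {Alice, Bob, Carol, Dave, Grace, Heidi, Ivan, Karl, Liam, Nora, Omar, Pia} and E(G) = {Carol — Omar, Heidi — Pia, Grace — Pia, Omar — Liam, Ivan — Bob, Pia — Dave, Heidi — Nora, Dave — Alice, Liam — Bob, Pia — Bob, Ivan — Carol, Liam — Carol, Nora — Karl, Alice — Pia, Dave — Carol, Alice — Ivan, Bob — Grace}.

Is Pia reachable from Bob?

Yes

Explore from Bob.
Distance 1: reach Grace, Ivan, Liam, Pia.
Found Pia.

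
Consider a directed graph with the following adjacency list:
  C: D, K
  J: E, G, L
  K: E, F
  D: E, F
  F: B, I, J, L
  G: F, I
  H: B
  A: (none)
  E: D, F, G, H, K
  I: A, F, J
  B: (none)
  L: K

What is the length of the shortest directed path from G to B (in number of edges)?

2

Distance 0: G.
Distance 1: F, I.
Distance 2: A, B, J, L — contains B.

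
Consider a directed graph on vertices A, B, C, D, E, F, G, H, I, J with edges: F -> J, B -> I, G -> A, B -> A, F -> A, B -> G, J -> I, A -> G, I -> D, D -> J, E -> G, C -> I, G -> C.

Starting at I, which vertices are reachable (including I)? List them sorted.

D, I, J

Start at I.
Its neighbours: D.
Then their neighbours: J.
Nothing further is reachable.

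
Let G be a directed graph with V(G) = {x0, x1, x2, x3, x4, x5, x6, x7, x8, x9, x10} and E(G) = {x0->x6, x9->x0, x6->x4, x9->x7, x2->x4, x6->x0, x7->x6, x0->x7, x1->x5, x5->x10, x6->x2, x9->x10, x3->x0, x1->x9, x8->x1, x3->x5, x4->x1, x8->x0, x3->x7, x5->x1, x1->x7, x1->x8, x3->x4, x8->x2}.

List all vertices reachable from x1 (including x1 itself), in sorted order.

Start at x1.
Its neighbours: x5, x7, x8, x9.
Then their neighbours: x0, x2, x6, x10.
Then next layer: x4.
Nothing further is reachable.

x0, x1, x2, x4, x5, x6, x7, x8, x9, x10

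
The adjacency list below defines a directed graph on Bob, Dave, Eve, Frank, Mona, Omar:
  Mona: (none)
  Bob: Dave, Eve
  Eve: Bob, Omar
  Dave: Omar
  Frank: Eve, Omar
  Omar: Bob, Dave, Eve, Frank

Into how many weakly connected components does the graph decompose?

2

From Bob: component {Bob, Dave, Eve, Frank, Omar}.
From Mona: component {Mona}.
That's 2 components.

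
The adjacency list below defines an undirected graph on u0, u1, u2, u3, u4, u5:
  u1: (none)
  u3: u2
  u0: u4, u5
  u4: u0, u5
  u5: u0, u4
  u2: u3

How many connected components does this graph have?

From u0: component {u0, u4, u5}.
From u1: component {u1}.
From u2: component {u2, u3}.
That's 3 components.

3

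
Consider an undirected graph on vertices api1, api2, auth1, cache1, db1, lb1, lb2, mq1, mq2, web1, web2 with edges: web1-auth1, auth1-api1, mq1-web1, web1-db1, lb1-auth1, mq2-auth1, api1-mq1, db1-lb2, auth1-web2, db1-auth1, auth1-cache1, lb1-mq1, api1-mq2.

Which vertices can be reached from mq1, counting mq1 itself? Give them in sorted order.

api1, auth1, cache1, db1, lb1, lb2, mq1, mq2, web1, web2

Start at mq1.
Its neighbours: api1, lb1, web1.
Then their neighbours: auth1, db1, mq2.
Then next layer: cache1, lb2, web2.
Nothing further is reachable.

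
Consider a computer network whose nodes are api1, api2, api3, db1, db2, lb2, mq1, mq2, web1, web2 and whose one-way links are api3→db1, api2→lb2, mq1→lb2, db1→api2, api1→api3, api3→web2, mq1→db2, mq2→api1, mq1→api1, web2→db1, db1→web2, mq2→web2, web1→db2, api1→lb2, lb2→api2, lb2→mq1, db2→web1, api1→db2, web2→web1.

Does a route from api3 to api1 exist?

Explore from api3.
Distance 1: reach db1, web2.
Distance 2: reach api2, web1.
Distance 3: reach db2, lb2.
Distance 4: reach mq1.
Distance 5: reach api1.
Found api1.

Yes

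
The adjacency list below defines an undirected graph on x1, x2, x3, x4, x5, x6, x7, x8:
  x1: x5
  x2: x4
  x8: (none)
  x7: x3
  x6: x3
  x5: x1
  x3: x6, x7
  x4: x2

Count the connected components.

4

From x1: component {x1, x5}.
From x2: component {x2, x4}.
From x3: component {x3, x6, x7}.
From x8: component {x8}.
That's 4 components.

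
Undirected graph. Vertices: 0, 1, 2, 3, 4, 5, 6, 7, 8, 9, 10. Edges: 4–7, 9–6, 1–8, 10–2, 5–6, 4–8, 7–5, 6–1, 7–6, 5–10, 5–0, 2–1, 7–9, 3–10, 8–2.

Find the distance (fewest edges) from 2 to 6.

2

Distance 0: 2.
Distance 1: 1, 8, 10.
Distance 2: 3, 4, 5, 6 — contains 6.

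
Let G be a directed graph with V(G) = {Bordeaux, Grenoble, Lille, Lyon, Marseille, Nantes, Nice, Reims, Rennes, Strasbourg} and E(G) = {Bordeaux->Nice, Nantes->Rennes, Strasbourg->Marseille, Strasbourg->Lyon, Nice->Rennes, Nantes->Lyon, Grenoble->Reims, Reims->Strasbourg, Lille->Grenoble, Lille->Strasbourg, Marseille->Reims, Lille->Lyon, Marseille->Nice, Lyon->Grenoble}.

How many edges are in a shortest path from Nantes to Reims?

3

Distance 0: Nantes.
Distance 1: Lyon, Rennes.
Distance 2: Grenoble.
Distance 3: Reims — contains Reims.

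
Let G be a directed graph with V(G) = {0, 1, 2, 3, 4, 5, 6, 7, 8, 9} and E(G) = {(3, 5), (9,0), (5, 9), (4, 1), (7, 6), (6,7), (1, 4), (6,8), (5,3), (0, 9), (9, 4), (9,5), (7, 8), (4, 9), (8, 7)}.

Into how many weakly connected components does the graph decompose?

3

From 0: component {0, 1, 3, 4, 5, 9}.
From 2: component {2}.
From 6: component {6, 7, 8}.
That's 3 components.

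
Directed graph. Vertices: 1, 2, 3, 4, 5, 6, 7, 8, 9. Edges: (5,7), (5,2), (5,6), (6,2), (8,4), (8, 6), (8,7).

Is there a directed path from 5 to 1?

No

Explore from 5.
Distance 1: reach 2, 6, 7.
The search from 5 is exhausted; no directed path reaches 1.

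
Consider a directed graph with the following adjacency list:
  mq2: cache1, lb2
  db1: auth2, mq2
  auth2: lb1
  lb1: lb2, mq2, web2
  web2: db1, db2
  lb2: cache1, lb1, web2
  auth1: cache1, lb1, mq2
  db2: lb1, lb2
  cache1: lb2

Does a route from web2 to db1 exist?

Explore from web2.
Distance 1: reach db1, db2.
Found db1.

Yes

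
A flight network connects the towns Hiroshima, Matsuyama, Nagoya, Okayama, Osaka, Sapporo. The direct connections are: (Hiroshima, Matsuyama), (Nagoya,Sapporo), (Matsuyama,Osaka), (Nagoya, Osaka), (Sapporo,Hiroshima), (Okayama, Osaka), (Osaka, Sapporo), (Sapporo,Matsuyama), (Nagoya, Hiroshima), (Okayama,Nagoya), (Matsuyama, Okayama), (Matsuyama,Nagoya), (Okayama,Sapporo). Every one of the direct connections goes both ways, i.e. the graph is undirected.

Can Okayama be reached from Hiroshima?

Explore from Hiroshima.
Distance 1: reach Matsuyama, Nagoya, Sapporo.
Distance 2: reach Okayama, Osaka.
Found Okayama.

Yes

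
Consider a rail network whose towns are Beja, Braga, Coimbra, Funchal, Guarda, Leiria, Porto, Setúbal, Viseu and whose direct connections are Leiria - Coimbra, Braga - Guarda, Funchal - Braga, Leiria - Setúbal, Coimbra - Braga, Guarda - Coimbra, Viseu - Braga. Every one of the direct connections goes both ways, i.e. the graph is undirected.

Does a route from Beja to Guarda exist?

Beja has no edges, so nothing is reachable from it.

No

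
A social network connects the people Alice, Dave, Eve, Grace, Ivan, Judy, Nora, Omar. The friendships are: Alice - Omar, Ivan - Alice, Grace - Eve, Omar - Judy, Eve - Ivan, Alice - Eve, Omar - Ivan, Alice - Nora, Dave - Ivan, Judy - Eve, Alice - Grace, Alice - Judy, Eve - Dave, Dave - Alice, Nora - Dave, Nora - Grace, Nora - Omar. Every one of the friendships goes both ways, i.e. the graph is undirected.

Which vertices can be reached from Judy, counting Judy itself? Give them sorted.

Start at Judy.
Its neighbours: Alice, Eve, Omar.
Then their neighbours: Dave, Grace, Ivan, Nora.
Every vertex is now reached.

Alice, Dave, Eve, Grace, Ivan, Judy, Nora, Omar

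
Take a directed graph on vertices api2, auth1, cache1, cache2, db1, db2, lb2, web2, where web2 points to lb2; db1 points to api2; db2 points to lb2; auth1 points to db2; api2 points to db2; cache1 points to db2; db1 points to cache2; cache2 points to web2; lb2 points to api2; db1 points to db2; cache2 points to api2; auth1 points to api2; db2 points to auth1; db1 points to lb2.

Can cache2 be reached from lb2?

Explore from lb2.
Distance 1: reach api2.
Distance 2: reach db2.
Distance 3: reach auth1.
The search from lb2 is exhausted; no directed path reaches cache2.

No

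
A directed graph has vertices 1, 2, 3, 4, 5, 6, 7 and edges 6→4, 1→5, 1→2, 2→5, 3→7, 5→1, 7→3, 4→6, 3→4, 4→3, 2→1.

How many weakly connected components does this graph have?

From 1: component {1, 2, 5}.
From 3: component {3, 4, 6, 7}.
That's 2 components.

2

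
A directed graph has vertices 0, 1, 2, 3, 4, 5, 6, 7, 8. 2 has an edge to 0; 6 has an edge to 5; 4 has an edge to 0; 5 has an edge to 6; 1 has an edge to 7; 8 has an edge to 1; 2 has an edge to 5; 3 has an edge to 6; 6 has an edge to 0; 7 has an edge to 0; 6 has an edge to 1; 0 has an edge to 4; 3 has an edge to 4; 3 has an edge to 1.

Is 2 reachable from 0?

Explore from 0.
Distance 1: reach 4.
The search from 0 is exhausted; no directed path reaches 2.

No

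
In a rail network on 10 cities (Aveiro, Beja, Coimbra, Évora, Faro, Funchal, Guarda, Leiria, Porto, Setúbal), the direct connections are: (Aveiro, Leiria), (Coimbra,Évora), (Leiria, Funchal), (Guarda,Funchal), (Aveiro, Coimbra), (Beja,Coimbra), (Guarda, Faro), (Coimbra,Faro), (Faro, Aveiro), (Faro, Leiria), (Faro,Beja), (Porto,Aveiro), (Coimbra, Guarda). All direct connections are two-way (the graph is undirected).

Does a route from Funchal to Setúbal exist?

No

Explore from Funchal.
Distance 1: reach Guarda, Leiria.
Distance 2: reach Aveiro, Coimbra, Faro.
Distance 3: reach Beja, Évora, Porto.
The search is exhausted without reaching Setúbal; it lies in a different component.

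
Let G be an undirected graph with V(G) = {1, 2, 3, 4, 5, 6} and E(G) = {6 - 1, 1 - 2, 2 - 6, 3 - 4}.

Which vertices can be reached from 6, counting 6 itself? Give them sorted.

1, 2, 6

Start at 6.
Its neighbours: 1, 2.
Nothing further is reachable.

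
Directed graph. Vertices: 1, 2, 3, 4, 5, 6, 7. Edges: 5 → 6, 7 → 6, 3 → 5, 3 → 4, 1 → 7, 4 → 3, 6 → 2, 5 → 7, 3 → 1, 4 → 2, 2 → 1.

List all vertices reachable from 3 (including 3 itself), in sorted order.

Start at 3.
Its neighbours: 1, 4, 5.
Then their neighbours: 2, 6, 7.
Every vertex is now reached.

1, 2, 3, 4, 5, 6, 7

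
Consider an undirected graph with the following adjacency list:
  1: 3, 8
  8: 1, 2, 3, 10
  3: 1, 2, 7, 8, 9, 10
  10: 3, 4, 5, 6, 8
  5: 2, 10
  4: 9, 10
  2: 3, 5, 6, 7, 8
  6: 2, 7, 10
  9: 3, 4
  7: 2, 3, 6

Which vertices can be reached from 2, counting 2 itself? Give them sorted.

1, 2, 3, 4, 5, 6, 7, 8, 9, 10

Start at 2.
Its neighbours: 3, 5, 6, 7, 8.
Then their neighbours: 1, 9, 10.
Then next layer: 4.
Every vertex is now reached.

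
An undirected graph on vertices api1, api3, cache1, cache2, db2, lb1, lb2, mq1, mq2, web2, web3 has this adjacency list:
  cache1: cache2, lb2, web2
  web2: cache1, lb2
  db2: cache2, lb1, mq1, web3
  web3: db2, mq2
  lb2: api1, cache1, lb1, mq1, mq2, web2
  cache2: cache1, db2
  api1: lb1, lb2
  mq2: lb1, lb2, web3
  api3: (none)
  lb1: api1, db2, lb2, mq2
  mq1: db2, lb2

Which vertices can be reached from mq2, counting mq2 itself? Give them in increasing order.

api1, cache1, cache2, db2, lb1, lb2, mq1, mq2, web2, web3

Start at mq2.
Its neighbours: lb1, lb2, web3.
Then their neighbours: api1, cache1, db2, mq1, web2.
Then next layer: cache2.
Nothing further is reachable.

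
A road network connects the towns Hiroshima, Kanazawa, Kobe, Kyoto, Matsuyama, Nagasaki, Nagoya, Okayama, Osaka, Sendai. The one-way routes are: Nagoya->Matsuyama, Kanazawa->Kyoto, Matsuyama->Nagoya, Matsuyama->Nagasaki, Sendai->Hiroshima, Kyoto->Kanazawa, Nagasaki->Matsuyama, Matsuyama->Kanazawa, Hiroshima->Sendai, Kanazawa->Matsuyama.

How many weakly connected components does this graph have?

From Hiroshima: component {Hiroshima, Sendai}.
From Kanazawa: component {Kanazawa, Kyoto, Matsuyama, Nagasaki, Nagoya}.
From Kobe: component {Kobe}.
From Okayama: component {Okayama}.
From Osaka: component {Osaka}.
That's 5 components.

5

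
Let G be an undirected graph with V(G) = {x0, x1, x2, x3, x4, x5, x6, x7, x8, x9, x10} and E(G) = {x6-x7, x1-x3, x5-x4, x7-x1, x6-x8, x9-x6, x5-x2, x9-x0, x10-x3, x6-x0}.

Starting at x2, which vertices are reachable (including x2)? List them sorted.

Start at x2.
Its neighbours: x5.
Then their neighbours: x4.
Nothing further is reachable.

x2, x4, x5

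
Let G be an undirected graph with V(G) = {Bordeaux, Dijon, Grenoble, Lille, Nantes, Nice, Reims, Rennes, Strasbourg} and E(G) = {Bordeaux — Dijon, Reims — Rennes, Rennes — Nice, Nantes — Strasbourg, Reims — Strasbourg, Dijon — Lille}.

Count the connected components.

From Bordeaux: component {Bordeaux, Dijon, Lille}.
From Grenoble: component {Grenoble}.
From Nantes: component {Nantes, Nice, Reims, Rennes, Strasbourg}.
That's 3 components.

3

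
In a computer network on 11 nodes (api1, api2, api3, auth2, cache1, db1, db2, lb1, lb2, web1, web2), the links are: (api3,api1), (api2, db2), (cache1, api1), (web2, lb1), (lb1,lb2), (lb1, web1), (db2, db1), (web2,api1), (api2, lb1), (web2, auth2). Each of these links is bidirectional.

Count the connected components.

1

From api1: component {api1, api2, api3, auth2, cache1, db1, db2, lb1, lb2, web1, web2}.
That's 1 component.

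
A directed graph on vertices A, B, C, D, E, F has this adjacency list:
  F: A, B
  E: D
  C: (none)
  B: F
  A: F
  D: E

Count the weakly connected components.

3

From A: component {A, B, F}.
From C: component {C}.
From D: component {D, E}.
That's 3 components.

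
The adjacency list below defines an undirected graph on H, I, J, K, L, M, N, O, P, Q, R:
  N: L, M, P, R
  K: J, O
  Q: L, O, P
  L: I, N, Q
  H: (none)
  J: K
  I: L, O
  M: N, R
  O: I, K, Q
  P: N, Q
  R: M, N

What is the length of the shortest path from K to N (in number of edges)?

4

Distance 0: K.
Distance 1: J, O.
Distance 2: I, Q.
Distance 3: L, P.
Distance 4: N — contains N.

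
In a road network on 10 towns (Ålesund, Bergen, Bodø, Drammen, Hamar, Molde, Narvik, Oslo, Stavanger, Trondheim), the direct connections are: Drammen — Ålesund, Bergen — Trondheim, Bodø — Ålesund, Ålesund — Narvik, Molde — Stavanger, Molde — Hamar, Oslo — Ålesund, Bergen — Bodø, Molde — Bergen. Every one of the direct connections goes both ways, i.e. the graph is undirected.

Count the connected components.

From Ålesund: component {Ålesund, Bergen, Bodø, Drammen, Hamar, Molde, Narvik, Oslo, Stavanger, Trondheim}.
That's 1 component.

1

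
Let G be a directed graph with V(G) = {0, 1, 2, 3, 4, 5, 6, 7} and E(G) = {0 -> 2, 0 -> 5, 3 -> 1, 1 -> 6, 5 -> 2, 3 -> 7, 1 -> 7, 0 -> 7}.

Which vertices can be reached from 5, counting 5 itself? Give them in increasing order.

2, 5

Start at 5.
Its neighbours: 2.
Nothing further is reachable.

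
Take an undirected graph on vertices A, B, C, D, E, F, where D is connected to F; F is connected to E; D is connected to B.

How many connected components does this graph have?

From A: component {A}.
From B: component {B, D, E, F}.
From C: component {C}.
That's 3 components.

3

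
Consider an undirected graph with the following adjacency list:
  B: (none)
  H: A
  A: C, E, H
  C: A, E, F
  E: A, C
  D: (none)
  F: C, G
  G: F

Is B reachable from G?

Explore from G.
Distance 1: reach F.
Distance 2: reach C.
Distance 3: reach A, E.
Distance 4: reach H.
The search is exhausted without reaching B; it lies in a different component.

No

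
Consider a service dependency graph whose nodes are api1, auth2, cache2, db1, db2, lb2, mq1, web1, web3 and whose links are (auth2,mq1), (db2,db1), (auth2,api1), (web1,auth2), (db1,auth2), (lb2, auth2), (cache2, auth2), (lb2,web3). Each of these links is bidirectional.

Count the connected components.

From api1: component {api1, auth2, cache2, db1, db2, lb2, mq1, web1, web3}.
That's 1 component.

1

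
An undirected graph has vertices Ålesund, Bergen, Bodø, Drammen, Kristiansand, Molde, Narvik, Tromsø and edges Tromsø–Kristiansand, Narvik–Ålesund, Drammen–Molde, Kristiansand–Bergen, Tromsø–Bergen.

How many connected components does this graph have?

4

From Ålesund: component {Ålesund, Narvik}.
From Bergen: component {Bergen, Kristiansand, Tromsø}.
From Bodø: component {Bodø}.
From Drammen: component {Drammen, Molde}.
That's 4 components.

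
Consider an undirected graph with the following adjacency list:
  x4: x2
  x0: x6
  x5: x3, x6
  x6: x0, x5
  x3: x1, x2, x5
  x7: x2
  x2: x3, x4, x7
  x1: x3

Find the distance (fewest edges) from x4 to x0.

5

Distance 0: x4.
Distance 1: x2.
Distance 2: x3, x7.
Distance 3: x1, x5.
Distance 4: x6.
Distance 5: x0 — contains x0.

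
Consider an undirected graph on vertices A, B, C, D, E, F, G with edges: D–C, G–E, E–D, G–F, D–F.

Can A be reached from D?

Explore from D.
Distance 1: reach C, E, F.
Distance 2: reach G.
The search is exhausted without reaching A; it lies in a different component.

No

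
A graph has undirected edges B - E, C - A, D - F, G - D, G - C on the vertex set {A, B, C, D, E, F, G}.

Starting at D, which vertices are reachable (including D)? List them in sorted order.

Start at D.
Its neighbours: F, G.
Then their neighbours: C.
Then next layer: A.
Nothing further is reachable.

A, C, D, F, G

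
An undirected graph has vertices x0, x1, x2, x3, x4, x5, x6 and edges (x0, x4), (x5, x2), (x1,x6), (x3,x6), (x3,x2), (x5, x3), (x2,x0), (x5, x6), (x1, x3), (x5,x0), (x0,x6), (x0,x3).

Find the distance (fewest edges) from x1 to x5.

2

Distance 0: x1.
Distance 1: x3, x6.
Distance 2: x0, x2, x5 — contains x5.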